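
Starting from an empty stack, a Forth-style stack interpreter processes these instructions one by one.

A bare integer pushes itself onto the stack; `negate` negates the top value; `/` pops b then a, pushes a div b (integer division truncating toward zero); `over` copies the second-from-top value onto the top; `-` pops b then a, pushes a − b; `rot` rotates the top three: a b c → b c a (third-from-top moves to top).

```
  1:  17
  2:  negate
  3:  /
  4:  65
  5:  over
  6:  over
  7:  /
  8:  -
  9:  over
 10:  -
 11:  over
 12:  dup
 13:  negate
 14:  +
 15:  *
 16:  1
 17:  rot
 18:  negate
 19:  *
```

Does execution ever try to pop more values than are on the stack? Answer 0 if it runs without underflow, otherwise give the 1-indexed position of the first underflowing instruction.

17     : [17]
negate : [-17]
/  — needs 2 operands, stack has 1 → underflow

3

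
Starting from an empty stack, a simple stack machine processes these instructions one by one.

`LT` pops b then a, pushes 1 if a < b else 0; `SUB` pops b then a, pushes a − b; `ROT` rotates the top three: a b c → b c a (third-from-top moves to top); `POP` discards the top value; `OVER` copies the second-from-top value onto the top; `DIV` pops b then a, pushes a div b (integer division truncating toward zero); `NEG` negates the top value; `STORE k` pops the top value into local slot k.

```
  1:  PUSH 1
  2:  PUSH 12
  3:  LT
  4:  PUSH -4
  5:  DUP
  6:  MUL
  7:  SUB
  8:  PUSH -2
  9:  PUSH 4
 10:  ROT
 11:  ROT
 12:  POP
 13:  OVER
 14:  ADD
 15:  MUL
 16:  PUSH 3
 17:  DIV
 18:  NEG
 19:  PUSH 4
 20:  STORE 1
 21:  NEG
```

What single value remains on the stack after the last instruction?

PUSH 1  → 1
PUSH 12 → 1 12
LT      → 1
PUSH -4 → 1 -4
DUP     → 1 -4 -4
MUL     → 1 16
SUB     → -15
PUSH -2 → -15 -2
PUSH 4  → -15 -2 4
ROT     → -2 4 -15
ROT     → 4 -15 -2
POP     → 4 -15
OVER    → 4 -15 4
ADD     → 4 -11
MUL     → -44
PUSH 3  → -44 3
DIV     → -14
NEG     → 14
PUSH 4  → 14 4
STORE 1 → 14
NEG     → -14

-14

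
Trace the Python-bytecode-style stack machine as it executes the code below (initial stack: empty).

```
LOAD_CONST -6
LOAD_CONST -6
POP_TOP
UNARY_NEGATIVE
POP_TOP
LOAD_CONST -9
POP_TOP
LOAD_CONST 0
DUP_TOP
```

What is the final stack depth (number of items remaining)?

LOAD_CONST -6  -> -6
LOAD_CONST -6  -> -6 -6
POP_TOP        -> -6
UNARY_NEGATIVE -> 6
POP_TOP        -> (empty)
LOAD_CONST -9  -> -9
POP_TOP        -> (empty)
LOAD_CONST 0   -> 0
DUP_TOP        -> 0 0

2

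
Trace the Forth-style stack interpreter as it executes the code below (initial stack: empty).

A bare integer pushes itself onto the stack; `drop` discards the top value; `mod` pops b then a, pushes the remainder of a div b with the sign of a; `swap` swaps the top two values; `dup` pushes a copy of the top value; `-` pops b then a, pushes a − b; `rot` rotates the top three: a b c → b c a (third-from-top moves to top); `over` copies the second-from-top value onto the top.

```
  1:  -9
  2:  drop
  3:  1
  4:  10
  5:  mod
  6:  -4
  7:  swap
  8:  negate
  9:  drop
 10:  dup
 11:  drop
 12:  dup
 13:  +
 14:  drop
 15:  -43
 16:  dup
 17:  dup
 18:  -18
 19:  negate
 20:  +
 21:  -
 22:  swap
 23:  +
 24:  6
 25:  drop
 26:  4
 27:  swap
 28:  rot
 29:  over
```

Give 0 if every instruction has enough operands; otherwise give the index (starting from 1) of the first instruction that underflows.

-9     → [-9]
drop   → []
1      → [1]
10     → [1, 10]
mod    → [1]
-4     → [1, -4]
swap   → [-4, 1]
negate → [-4, -1]
drop   → [-4]
dup    → [-4, -4]
drop   → [-4]
dup    → [-4, -4]
+      → [-8]
drop   → []
-43    → [-43]
dup    → [-43, -43]
dup    → [-43, -43, -43]
-18    → [-43, -43, -43, -18]
negate → [-43, -43, -43, 18]
+      → [-43, -43, -25]
-      → [-43, -18]
swap   → [-18, -43]
+      → [-61]
6      → [-61, 6]
drop   → [-61]
4      → [-61, 4]
swap   → [4, -61]
rot  — needs 3 operands, stack has 2 → underflow

28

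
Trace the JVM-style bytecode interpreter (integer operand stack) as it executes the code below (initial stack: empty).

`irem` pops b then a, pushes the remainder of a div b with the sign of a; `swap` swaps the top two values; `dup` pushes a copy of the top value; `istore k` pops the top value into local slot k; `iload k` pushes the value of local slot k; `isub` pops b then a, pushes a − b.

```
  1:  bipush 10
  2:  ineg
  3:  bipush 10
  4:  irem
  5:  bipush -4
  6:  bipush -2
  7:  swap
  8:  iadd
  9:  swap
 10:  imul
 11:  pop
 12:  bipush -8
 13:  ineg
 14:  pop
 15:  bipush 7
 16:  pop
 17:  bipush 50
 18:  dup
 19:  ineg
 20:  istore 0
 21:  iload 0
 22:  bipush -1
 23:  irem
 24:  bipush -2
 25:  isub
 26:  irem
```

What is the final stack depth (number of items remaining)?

1

bipush 10 → [10]
ineg      → [-10]
bipush 10 → [-10, 10]
irem      → [0]
bipush -4 → [0, -4]
bipush -2 → [0, -4, -2]
swap      → [0, -2, -4]
iadd      → [0, -6]
swap      → [-6, 0]
imul      → [0]
pop       → []
bipush -8 → [-8]
ineg      → [8]
pop       → []
bipush 7  → [7]
pop       → []
bipush 50 → [50]
dup       → [50, 50]
ineg      → [50, -50]
istore 0  → [50]
iload 0   → [50, -50]
bipush -1 → [50, -50, -1]
irem      → [50, 0]
bipush -2 → [50, 0, -2]
isub      → [50, 2]
irem      → [0]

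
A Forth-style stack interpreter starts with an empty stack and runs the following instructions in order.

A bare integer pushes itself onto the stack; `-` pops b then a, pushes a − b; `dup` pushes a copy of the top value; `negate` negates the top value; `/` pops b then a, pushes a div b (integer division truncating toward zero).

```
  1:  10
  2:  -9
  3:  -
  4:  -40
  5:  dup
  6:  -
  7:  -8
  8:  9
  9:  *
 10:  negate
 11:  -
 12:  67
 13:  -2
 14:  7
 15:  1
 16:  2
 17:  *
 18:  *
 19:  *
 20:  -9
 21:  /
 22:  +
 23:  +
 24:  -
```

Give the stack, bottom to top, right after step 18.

[19, -72, 67, -2, 14]

10     → 10
-9     → 10 -9
-      → 19
-40    → 19 -40
dup    → 19 -40 -40
-      → 19 0
-8     → 19 0 -8
9      → 19 0 -8 9
*      → 19 0 -72
negate → 19 0 72
-      → 19 -72
67     → 19 -72 67
-2     → 19 -72 67 -2
7      → 19 -72 67 -2 7
1      → 19 -72 67 -2 7 1
2      → 19 -72 67 -2 7 1 2
*      → 19 -72 67 -2 7 2
*      → 19 -72 67 -2 14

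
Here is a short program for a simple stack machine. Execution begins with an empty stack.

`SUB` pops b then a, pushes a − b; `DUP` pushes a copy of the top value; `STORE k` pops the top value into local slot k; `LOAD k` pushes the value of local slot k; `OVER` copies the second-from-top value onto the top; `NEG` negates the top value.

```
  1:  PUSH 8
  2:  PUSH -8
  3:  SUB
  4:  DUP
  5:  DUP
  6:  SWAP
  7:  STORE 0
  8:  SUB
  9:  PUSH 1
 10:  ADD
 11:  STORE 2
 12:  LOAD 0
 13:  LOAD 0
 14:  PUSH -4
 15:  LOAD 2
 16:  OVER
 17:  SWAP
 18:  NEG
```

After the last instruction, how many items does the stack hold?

PUSH 8   8
PUSH -8  8 -8
SUB      16
DUP      16 16
DUP      16 16 16
SWAP     16 16 16
STORE 0  16 16
SUB      0
PUSH 1   0 1
ADD      1
STORE 2  (empty)
LOAD 0   16
LOAD 0   16 16
PUSH -4  16 16 -4
LOAD 2   16 16 -4 1
OVER     16 16 -4 1 -4
SWAP     16 16 -4 -4 1
NEG      16 16 -4 -4 -1

5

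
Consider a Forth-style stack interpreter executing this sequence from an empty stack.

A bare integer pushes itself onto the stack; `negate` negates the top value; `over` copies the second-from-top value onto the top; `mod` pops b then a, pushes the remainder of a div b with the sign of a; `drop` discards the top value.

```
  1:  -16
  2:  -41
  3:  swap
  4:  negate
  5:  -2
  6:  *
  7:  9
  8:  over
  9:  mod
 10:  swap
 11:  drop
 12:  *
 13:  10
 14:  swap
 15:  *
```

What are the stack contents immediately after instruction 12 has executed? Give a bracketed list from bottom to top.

-16     -16
-41     -16 -41
swap    -41 -16
negate  -41 16
-2      -41 16 -2
*       -41 -32
9       -41 -32 9
over    -41 -32 9 -32
mod     -41 -32 9
swap    -41 9 -32
drop    -41 9
*       -369

[-369]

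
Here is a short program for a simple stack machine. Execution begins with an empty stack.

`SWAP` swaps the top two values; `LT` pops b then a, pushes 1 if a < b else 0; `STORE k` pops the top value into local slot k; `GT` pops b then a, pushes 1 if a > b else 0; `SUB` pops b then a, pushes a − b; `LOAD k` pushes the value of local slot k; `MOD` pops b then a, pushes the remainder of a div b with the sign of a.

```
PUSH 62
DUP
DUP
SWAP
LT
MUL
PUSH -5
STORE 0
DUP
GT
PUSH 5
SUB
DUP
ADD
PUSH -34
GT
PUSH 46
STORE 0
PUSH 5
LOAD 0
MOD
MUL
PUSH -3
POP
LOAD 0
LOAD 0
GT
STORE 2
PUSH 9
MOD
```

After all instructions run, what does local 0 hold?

PUSH 62   [62]
DUP       [62, 62]
DUP       [62, 62, 62]
SWAP      [62, 62, 62]
LT        [62, 0]
MUL       [0]
PUSH -5   [0, -5]
STORE 0   [0]
DUP       [0, 0]
GT        [0]
PUSH 5    [0, 5]
SUB       [-5]
DUP       [-5, -5]
ADD       [-10]
PUSH -34  [-10, -34]
GT        [1]
PUSH 46   [1, 46]
STORE 0   [1]
PUSH 5    [1, 5]
LOAD 0    [1, 5, 46]
MOD       [1, 5]
MUL       [5]
PUSH -3   [5, -3]
POP       [5]
LOAD 0    [5, 46]
LOAD 0    [5, 46, 46]
GT        [5, 0]
STORE 2   [5]
PUSH 9    [5, 9]
MOD       [5]

46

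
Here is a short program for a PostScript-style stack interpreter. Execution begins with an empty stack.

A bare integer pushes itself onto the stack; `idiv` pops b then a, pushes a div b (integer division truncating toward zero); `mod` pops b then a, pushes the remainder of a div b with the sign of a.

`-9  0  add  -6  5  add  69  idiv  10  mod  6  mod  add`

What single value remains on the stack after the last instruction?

-9   -> [-9]
0    -> [-9, 0]
add  -> [-9]
-6   -> [-9, -6]
5    -> [-9, -6, 5]
add  -> [-9, -1]
69   -> [-9, -1, 69]
idiv -> [-9, 0]
10   -> [-9, 0, 10]
mod  -> [-9, 0]
6    -> [-9, 0, 6]
mod  -> [-9, 0]
add  -> [-9]

-9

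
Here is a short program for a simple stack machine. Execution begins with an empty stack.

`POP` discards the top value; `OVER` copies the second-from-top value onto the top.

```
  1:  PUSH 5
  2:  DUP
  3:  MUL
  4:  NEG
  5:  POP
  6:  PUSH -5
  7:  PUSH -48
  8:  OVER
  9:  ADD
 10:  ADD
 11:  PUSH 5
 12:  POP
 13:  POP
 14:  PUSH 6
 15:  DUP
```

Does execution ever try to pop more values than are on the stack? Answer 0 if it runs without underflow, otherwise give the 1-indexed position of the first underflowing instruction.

PUSH 5   -> [5]
DUP      -> [5, 5]
MUL      -> [25]
NEG      -> [-25]
POP      -> []
PUSH -5  -> [-5]
PUSH -48 -> [-5, -48]
OVER     -> [-5, -48, -5]
ADD      -> [-5, -53]
ADD      -> [-58]
PUSH 5   -> [-58, 5]
POP      -> [-58]
POP      -> []
PUSH 6   -> [6]
DUP      -> [6, 6]

0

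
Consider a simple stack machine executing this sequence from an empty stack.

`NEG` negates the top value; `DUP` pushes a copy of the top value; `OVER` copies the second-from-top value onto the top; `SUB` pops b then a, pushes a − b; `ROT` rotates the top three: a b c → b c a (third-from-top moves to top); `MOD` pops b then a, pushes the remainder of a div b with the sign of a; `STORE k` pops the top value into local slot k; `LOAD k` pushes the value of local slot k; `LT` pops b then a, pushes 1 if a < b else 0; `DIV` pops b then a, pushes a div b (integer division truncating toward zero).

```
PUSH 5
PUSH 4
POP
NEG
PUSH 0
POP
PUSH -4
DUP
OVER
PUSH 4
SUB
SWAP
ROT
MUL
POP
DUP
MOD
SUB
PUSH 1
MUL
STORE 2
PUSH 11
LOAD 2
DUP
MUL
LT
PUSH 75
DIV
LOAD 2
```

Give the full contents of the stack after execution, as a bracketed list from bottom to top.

[0, -5]

PUSH 5  -> [5]
PUSH 4  -> [5, 4]
POP     -> [5]
NEG     -> [-5]
PUSH 0  -> [-5, 0]
POP     -> [-5]
PUSH -4 -> [-5, -4]
DUP     -> [-5, -4, -4]
OVER    -> [-5, -4, -4, -4]
PUSH 4  -> [-5, -4, -4, -4, 4]
SUB     -> [-5, -4, -4, -8]
SWAP    -> [-5, -4, -8, -4]
ROT     -> [-5, -8, -4, -4]
MUL     -> [-5, -8, 16]
POP     -> [-5, -8]
DUP     -> [-5, -8, -8]
MOD     -> [-5, 0]
SUB     -> [-5]
PUSH 1  -> [-5, 1]
MUL     -> [-5]
STORE 2 -> []
PUSH 11 -> [11]
LOAD 2  -> [11, -5]
DUP     -> [11, -5, -5]
MUL     -> [11, 25]
LT      -> [1]
PUSH 75 -> [1, 75]
DIV     -> [0]
LOAD 2  -> [0, -5]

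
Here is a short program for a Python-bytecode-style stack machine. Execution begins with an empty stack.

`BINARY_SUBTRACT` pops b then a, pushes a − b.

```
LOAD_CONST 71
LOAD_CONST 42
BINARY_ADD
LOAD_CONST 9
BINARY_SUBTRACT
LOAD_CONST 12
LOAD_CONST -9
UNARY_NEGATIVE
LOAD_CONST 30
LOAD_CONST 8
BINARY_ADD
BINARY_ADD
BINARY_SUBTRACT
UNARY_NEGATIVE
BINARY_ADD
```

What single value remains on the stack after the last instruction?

LOAD_CONST 71   : 71
LOAD_CONST 42   : 71 42
BINARY_ADD      : 113
LOAD_CONST 9    : 113 9
BINARY_SUBTRACT : 104
LOAD_CONST 12   : 104 12
LOAD_CONST -9   : 104 12 -9
UNARY_NEGATIVE  : 104 12 9
LOAD_CONST 30   : 104 12 9 30
LOAD_CONST 8    : 104 12 9 30 8
BINARY_ADD      : 104 12 9 38
BINARY_ADD      : 104 12 47
BINARY_SUBTRACT : 104 -35
UNARY_NEGATIVE  : 104 35
BINARY_ADD      : 139

139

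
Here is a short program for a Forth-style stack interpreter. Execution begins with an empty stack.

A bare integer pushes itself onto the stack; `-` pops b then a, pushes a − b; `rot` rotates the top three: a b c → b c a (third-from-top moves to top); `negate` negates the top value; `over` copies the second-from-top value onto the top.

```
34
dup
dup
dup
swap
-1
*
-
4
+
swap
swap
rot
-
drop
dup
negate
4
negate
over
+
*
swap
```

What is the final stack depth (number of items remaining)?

2

34     → 34
dup    → 34 34
dup    → 34 34 34
dup    → 34 34 34 34
swap   → 34 34 34 34
-1     → 34 34 34 34 -1
*      → 34 34 34 -34
-      → 34 34 68
4      → 34 34 68 4
+      → 34 34 72
swap   → 34 72 34
swap   → 34 34 72
rot    → 34 72 34
-      → 34 38
drop   → 34
dup    → 34 34
negate → 34 -34
4      → 34 -34 4
negate → 34 -34 -4
over   → 34 -34 -4 -34
+      → 34 -34 -38
*      → 34 1292
swap   → 1292 34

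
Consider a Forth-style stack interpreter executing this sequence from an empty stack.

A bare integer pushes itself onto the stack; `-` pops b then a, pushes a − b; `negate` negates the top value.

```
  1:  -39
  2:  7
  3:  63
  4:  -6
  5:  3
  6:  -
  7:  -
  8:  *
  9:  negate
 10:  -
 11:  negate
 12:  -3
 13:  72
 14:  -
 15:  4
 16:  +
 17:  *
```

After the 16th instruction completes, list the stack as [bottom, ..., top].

-39    → [-39]
7      → [-39, 7]
63     → [-39, 7, 63]
-6     → [-39, 7, 63, -6]
3      → [-39, 7, 63, -6, 3]
-      → [-39, 7, 63, -9]
-      → [-39, 7, 72]
*      → [-39, 504]
negate → [-39, -504]
-      → [465]
negate → [-465]
-3     → [-465, -3]
72     → [-465, -3, 72]
-      → [-465, -75]
4      → [-465, -75, 4]
+      → [-465, -71]

[-465, -71]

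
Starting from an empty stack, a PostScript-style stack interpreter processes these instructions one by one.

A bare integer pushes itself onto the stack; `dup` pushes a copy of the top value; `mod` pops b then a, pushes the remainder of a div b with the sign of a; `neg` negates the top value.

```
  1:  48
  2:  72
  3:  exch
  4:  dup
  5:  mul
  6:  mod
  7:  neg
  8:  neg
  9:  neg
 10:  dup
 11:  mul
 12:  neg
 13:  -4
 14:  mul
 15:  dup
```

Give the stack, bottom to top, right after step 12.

[-5184]

48   -> 48
72   -> 48 72
exch -> 72 48
dup  -> 72 48 48
mul  -> 72 2304
mod  -> 72
neg  -> -72
neg  -> 72
neg  -> -72
dup  -> -72 -72
mul  -> 5184
neg  -> -5184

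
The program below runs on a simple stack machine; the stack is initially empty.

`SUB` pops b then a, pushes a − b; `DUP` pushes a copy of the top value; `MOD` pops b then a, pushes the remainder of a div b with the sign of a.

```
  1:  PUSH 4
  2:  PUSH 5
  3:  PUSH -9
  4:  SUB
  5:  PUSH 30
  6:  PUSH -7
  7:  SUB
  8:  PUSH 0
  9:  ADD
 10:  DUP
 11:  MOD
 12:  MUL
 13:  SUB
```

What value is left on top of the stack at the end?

PUSH 4  -> [4]
PUSH 5  -> [4, 5]
PUSH -9 -> [4, 5, -9]
SUB     -> [4, 14]
PUSH 30 -> [4, 14, 30]
PUSH -7 -> [4, 14, 30, -7]
SUB     -> [4, 14, 37]
PUSH 0  -> [4, 14, 37, 0]
ADD     -> [4, 14, 37]
DUP     -> [4, 14, 37, 37]
MOD     -> [4, 14, 0]
MUL     -> [4, 0]
SUB     -> [4]

4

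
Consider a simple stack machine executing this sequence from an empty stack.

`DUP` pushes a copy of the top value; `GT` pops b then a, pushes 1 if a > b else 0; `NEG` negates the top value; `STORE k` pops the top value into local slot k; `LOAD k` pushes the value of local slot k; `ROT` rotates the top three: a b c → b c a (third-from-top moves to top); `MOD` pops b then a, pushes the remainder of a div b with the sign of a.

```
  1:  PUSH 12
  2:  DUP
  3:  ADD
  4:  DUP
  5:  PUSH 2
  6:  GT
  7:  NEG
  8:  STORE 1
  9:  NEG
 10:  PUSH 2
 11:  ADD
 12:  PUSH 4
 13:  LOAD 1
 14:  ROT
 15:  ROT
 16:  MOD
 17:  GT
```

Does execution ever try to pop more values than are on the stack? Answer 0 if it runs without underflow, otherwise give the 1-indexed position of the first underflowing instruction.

PUSH 12  [12]
DUP      [12, 12]
ADD      [24]
DUP      [24, 24]
PUSH 2   [24, 24, 2]
GT       [24, 1]
NEG      [24, -1]
STORE 1  [24]
NEG      [-24]
PUSH 2   [-24, 2]
ADD      [-22]
PUSH 4   [-22, 4]
LOAD 1   [-22, 4, -1]
ROT      [4, -1, -22]
ROT      [-1, -22, 4]
MOD      [-1, -2]
GT       [1]

0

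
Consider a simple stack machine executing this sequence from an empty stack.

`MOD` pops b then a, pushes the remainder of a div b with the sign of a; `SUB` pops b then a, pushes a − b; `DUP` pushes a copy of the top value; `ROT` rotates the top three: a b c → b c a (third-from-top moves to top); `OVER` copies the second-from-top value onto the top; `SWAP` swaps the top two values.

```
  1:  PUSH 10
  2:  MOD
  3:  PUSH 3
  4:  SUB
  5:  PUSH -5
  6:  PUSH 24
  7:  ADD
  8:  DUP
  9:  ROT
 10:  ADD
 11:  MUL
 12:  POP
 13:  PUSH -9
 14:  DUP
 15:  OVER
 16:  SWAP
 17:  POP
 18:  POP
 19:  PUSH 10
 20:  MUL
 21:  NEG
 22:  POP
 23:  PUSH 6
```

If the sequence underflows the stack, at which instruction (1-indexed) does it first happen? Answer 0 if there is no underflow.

PUSH 10 -> [10]
MOD  — needs 2 operands, stack has 1 → underflow

2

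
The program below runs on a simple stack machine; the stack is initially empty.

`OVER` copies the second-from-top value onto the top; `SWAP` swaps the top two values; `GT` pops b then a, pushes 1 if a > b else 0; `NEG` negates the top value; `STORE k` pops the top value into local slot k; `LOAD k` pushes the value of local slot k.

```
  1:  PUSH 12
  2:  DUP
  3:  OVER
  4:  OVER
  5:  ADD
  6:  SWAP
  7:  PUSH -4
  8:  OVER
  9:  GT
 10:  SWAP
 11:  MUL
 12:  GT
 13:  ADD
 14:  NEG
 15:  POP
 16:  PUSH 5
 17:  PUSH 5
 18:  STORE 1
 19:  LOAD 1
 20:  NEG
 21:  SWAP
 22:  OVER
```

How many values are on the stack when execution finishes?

3

PUSH 12  12
DUP      12 12
OVER     12 12 12
OVER     12 12 12 12
ADD      12 12 24
SWAP     12 24 12
PUSH -4  12 24 12 -4
OVER     12 24 12 -4 12
GT       12 24 12 0
SWAP     12 24 0 12
MUL      12 24 0
GT       12 1
ADD      13
NEG      -13
POP      (empty)
PUSH 5   5
PUSH 5   5 5
STORE 1  5
LOAD 1   5 5
NEG      5 -5
SWAP     -5 5
OVER     -5 5 -5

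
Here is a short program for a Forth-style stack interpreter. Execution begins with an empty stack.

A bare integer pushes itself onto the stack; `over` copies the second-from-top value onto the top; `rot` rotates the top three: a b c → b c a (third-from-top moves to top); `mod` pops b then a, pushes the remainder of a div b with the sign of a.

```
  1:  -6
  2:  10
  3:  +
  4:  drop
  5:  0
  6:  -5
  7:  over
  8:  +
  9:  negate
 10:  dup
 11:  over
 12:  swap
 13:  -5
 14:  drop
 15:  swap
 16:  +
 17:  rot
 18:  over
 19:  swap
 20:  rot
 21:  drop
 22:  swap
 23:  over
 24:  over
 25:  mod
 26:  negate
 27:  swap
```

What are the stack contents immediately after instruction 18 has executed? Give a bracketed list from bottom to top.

[5, 10, 0, 10]

-6     : [-6]
10     : [-6, 10]
+      : [4]
drop   : []
0      : [0]
-5     : [0, -5]
over   : [0, -5, 0]
+      : [0, -5]
negate : [0, 5]
dup    : [0, 5, 5]
over   : [0, 5, 5, 5]
swap   : [0, 5, 5, 5]
-5     : [0, 5, 5, 5, -5]
drop   : [0, 5, 5, 5]
swap   : [0, 5, 5, 5]
+      : [0, 5, 10]
rot    : [5, 10, 0]
over   : [5, 10, 0, 10]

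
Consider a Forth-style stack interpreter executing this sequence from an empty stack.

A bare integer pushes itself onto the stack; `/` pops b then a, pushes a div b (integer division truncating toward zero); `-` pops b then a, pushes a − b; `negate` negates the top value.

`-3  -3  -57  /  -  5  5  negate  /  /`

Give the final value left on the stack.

-3     : -3
-3     : -3 -3
-57    : -3 -3 -57
/      : -3 0
-      : -3
5      : -3 5
5      : -3 5 5
negate : -3 5 -5
/      : -3 -1
/      : 3

3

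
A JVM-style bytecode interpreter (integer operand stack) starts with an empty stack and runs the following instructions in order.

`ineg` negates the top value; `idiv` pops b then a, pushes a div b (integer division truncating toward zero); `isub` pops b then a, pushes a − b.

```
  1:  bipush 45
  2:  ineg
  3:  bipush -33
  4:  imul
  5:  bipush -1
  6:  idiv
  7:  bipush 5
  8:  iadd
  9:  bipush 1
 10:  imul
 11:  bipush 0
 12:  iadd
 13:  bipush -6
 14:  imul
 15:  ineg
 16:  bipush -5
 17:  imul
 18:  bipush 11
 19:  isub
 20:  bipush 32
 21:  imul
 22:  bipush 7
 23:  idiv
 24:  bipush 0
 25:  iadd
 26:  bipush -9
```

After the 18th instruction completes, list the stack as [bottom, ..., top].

bipush 45   [45]
ineg        [-45]
bipush -33  [-45, -33]
imul        [1485]
bipush -1   [1485, -1]
idiv        [-1485]
bipush 5    [-1485, 5]
iadd        [-1480]
bipush 1    [-1480, 1]
imul        [-1480]
bipush 0    [-1480, 0]
iadd        [-1480]
bipush -6   [-1480, -6]
imul        [8880]
ineg        [-8880]
bipush -5   [-8880, -5]
imul        [44400]
bipush 11   [44400, 11]

[44400, 11]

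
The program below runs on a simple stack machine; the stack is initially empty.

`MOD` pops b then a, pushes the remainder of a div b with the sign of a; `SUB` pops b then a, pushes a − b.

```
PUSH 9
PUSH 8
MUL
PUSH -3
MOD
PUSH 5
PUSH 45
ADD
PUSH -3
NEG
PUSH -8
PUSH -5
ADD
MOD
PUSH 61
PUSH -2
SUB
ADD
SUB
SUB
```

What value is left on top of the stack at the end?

PUSH 9   [9]
PUSH 8   [9, 8]
MUL      [72]
PUSH -3  [72, -3]
MOD      [0]
PUSH 5   [0, 5]
PUSH 45  [0, 5, 45]
ADD      [0, 50]
PUSH -3  [0, 50, -3]
NEG      [0, 50, 3]
PUSH -8  [0, 50, 3, -8]
PUSH -5  [0, 50, 3, -8, -5]
ADD      [0, 50, 3, -13]
MOD      [0, 50, 3]
PUSH 61  [0, 50, 3, 61]
PUSH -2  [0, 50, 3, 61, -2]
SUB      [0, 50, 3, 63]
ADD      [0, 50, 66]
SUB      [0, -16]
SUB      [16]

16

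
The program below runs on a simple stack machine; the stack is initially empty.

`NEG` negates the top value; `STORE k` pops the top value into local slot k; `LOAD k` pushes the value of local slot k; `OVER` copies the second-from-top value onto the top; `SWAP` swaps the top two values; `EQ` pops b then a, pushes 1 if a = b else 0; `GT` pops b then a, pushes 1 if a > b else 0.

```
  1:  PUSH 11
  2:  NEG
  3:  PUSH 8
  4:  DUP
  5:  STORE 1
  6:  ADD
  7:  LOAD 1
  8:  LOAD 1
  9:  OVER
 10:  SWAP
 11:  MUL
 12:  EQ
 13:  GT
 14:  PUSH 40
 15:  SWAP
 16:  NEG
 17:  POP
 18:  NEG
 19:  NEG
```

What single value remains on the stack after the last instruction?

40

PUSH 11 : [11]
NEG     : [-11]
PUSH 8  : [-11, 8]
DUP     : [-11, 8, 8]
STORE 1 : [-11, 8]
ADD     : [-3]
LOAD 1  : [-3, 8]
LOAD 1  : [-3, 8, 8]
OVER    : [-3, 8, 8, 8]
SWAP    : [-3, 8, 8, 8]
MUL     : [-3, 8, 64]
EQ      : [-3, 0]
GT      : [0]
PUSH 40 : [0, 40]
SWAP    : [40, 0]
NEG     : [40, 0]
POP     : [40]
NEG     : [-40]
NEG     : [40]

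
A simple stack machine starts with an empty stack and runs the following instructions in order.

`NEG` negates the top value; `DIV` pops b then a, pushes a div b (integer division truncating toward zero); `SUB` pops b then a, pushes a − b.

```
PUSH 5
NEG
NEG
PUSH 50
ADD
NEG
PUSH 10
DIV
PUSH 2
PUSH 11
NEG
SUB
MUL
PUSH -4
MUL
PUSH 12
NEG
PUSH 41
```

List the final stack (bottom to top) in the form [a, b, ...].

[260, -12, 41]

PUSH 5   [5]
NEG      [-5]
NEG      [5]
PUSH 50  [5, 50]
ADD      [55]
NEG      [-55]
PUSH 10  [-55, 10]
DIV      [-5]
PUSH 2   [-5, 2]
PUSH 11  [-5, 2, 11]
NEG      [-5, 2, -11]
SUB      [-5, 13]
MUL      [-65]
PUSH -4  [-65, -4]
MUL      [260]
PUSH 12  [260, 12]
NEG      [260, -12]
PUSH 41  [260, -12, 41]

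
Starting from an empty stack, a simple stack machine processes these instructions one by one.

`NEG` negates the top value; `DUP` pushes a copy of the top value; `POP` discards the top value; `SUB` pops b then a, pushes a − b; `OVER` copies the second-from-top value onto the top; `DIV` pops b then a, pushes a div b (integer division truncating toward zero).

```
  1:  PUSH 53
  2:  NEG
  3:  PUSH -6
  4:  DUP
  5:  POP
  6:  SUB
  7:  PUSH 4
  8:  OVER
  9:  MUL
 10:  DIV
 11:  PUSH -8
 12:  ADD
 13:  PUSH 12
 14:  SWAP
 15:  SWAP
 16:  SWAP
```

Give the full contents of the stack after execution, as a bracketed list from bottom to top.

PUSH 53 -> [53]
NEG     -> [-53]
PUSH -6 -> [-53, -6]
DUP     -> [-53, -6, -6]
POP     -> [-53, -6]
SUB     -> [-47]
PUSH 4  -> [-47, 4]
OVER    -> [-47, 4, -47]
MUL     -> [-47, -188]
DIV     -> [0]
PUSH -8 -> [0, -8]
ADD     -> [-8]
PUSH 12 -> [-8, 12]
SWAP    -> [12, -8]
SWAP    -> [-8, 12]
SWAP    -> [12, -8]

[12, -8]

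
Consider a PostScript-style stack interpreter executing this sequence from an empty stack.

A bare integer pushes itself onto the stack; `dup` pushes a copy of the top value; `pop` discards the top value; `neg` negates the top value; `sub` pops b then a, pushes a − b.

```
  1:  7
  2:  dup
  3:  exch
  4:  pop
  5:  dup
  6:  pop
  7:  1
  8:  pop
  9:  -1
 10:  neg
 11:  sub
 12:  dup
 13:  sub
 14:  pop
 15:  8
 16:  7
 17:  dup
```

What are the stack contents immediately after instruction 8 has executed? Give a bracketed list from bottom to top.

[7]

7    -> [7]
dup  -> [7, 7]
exch -> [7, 7]
pop  -> [7]
dup  -> [7, 7]
pop  -> [7]
1    -> [7, 1]
pop  -> [7]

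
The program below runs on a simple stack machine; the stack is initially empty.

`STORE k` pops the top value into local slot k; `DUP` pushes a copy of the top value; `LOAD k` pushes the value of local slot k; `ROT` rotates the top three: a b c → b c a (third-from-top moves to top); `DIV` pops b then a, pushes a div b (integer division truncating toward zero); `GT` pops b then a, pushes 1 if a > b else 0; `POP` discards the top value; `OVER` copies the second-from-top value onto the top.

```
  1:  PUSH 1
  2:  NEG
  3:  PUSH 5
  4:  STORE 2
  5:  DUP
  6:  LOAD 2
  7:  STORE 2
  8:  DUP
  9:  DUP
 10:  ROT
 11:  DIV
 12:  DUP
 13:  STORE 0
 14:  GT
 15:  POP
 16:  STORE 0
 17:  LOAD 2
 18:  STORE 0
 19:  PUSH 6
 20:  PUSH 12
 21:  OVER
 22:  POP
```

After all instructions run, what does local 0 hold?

5

PUSH 1  : 1
NEG     : -1
PUSH 5  : -1 5
STORE 2 : -1
DUP     : -1 -1
LOAD 2  : -1 -1 5
STORE 2 : -1 -1
DUP     : -1 -1 -1
DUP     : -1 -1 -1 -1
ROT     : -1 -1 -1 -1
DIV     : -1 -1 1
DUP     : -1 -1 1 1
STORE 0 : -1 -1 1
GT      : -1 0
POP     : -1
STORE 0 : (empty)
LOAD 2  : 5
STORE 0 : (empty)
PUSH 6  : 6
PUSH 12 : 6 12
OVER    : 6 12 6
POP     : 6 12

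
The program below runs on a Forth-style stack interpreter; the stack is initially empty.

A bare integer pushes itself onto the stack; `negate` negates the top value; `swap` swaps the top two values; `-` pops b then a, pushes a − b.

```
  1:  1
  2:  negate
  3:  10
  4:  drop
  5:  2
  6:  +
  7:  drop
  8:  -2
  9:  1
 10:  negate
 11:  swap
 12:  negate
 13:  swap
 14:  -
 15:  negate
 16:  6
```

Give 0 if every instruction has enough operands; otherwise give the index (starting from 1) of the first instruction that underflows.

0

1      : [1]
negate : [-1]
10     : [-1, 10]
drop   : [-1]
2      : [-1, 2]
+      : [1]
drop   : []
-2     : [-2]
1      : [-2, 1]
negate : [-2, -1]
swap   : [-1, -2]
negate : [-1, 2]
swap   : [2, -1]
-      : [3]
negate : [-3]
6      : [-3, 6]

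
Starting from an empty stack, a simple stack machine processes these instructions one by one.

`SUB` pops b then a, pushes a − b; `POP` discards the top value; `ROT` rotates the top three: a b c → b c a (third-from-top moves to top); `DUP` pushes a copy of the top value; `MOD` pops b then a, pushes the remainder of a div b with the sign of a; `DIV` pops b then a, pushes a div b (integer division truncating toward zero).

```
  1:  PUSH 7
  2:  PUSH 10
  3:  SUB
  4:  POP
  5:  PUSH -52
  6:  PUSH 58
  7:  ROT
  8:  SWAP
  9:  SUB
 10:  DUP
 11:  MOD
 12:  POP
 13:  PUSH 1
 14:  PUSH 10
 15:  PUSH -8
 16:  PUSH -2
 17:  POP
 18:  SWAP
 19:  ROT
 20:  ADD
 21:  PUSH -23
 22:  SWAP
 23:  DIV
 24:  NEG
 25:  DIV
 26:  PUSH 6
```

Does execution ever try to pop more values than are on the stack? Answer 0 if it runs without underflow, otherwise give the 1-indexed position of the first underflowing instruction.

PUSH 7   → 7
PUSH 10  → 7 10
SUB      → -3
POP      → (empty)
PUSH -52 → -52
PUSH 58  → -52 58
ROT  — needs 3 operands, stack has 2 → underflow

7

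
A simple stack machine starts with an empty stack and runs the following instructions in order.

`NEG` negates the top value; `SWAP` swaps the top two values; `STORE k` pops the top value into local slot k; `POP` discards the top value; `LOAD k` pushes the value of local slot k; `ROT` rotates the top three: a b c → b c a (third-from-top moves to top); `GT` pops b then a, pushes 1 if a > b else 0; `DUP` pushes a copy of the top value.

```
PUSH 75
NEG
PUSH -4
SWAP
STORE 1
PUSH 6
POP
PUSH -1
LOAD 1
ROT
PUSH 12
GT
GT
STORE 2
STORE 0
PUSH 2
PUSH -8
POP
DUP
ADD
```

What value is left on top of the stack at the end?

4

PUSH 75  75
NEG      -75
PUSH -4  -75 -4
SWAP     -4 -75
STORE 1  -4
PUSH 6   -4 6
POP      -4
PUSH -1  -4 -1
LOAD 1   -4 -1 -75
ROT      -1 -75 -4
PUSH 12  -1 -75 -4 12
GT       -1 -75 0
GT       -1 0
STORE 2  -1
STORE 0  (empty)
PUSH 2   2
PUSH -8  2 -8
POP      2
DUP      2 2
ADD      4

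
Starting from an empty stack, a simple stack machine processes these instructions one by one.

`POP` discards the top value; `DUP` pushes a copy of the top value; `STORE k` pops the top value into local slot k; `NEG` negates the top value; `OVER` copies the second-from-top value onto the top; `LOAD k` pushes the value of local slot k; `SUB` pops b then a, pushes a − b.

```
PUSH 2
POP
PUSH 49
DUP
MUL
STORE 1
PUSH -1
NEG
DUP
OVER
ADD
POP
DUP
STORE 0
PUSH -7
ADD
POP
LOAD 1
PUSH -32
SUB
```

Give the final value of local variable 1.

PUSH 2   → [2]
POP      → []
PUSH 49  → [49]
DUP      → [49, 49]
MUL      → [2401]
STORE 1  → []
PUSH -1  → [-1]
NEG      → [1]
DUP      → [1, 1]
OVER     → [1, 1, 1]
ADD      → [1, 2]
POP      → [1]
DUP      → [1, 1]
STORE 0  → [1]
PUSH -7  → [1, -7]
ADD      → [-6]
POP      → []
LOAD 1   → [2401]
PUSH -32 → [2401, -32]
SUB      → [2433]

2401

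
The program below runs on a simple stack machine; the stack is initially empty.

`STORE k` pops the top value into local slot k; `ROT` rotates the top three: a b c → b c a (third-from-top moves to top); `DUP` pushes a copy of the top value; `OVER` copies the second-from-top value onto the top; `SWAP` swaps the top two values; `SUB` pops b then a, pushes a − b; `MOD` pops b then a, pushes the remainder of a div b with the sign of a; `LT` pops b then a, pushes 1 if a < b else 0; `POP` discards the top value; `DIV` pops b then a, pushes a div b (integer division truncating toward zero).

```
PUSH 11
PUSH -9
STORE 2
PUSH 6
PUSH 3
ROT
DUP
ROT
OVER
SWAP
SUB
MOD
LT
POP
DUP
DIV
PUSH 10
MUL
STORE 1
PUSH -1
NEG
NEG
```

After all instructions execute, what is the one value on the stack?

-1

PUSH 11 : 11
PUSH -9 : 11 -9
STORE 2 : 11
PUSH 6  : 11 6
PUSH 3  : 11 6 3
ROT     : 6 3 11
DUP     : 6 3 11 11
ROT     : 6 11 11 3
OVER    : 6 11 11 3 11
SWAP    : 6 11 11 11 3
SUB     : 6 11 11 8
MOD     : 6 11 3
LT      : 6 0
POP     : 6
DUP     : 6 6
DIV     : 1
PUSH 10 : 1 10
MUL     : 10
STORE 1 : (empty)
PUSH -1 : -1
NEG     : 1
NEG     : -1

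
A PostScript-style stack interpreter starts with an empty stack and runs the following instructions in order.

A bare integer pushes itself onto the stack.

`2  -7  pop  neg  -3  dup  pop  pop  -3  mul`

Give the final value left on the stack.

6

2   -> 2
-7  -> 2 -7
pop -> 2
neg -> -2
-3  -> -2 -3
dup -> -2 -3 -3
pop -> -2 -3
pop -> -2
-3  -> -2 -3
mul -> 6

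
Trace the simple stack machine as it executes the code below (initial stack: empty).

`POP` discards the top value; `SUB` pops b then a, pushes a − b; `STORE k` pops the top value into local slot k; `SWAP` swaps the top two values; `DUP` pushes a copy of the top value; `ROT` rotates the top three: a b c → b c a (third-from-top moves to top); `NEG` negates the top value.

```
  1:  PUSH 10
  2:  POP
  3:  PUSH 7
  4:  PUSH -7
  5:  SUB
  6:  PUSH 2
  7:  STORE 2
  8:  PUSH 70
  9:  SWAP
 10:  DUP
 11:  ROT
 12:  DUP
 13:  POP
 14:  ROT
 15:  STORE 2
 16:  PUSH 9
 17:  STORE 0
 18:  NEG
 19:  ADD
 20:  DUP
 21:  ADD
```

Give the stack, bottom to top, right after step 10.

PUSH 10 → 10
POP     → (empty)
PUSH 7  → 7
PUSH -7 → 7 -7
SUB     → 14
PUSH 2  → 14 2
STORE 2 → 14
PUSH 70 → 14 70
SWAP    → 70 14
DUP     → 70 14 14

[70, 14, 14]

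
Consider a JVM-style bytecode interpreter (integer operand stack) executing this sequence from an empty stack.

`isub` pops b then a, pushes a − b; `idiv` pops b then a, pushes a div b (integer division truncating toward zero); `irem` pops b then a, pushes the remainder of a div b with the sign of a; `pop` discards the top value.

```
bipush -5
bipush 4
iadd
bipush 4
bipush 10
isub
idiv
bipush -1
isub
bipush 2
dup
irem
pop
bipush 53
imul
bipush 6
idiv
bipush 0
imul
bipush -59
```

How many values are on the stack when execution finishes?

2

bipush -5  → [-5]
bipush 4   → [-5, 4]
iadd       → [-1]
bipush 4   → [-1, 4]
bipush 10  → [-1, 4, 10]
isub       → [-1, -6]
idiv       → [0]
bipush -1  → [0, -1]
isub       → [1]
bipush 2   → [1, 2]
dup        → [1, 2, 2]
irem       → [1, 0]
pop        → [1]
bipush 53  → [1, 53]
imul       → [53]
bipush 6   → [53, 6]
idiv       → [8]
bipush 0   → [8, 0]
imul       → [0]
bipush -59 → [0, -59]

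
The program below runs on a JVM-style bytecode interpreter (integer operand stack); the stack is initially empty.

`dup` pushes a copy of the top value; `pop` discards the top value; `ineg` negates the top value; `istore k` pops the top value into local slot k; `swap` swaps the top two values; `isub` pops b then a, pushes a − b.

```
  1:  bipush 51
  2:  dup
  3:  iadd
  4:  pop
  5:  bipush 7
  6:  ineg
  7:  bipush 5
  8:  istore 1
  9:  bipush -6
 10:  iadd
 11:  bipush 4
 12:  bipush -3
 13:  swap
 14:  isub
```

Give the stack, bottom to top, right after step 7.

bipush 51  51
dup        51 51
iadd       102
pop        (empty)
bipush 7   7
ineg       -7
bipush 5   -7 5

[-7, 5]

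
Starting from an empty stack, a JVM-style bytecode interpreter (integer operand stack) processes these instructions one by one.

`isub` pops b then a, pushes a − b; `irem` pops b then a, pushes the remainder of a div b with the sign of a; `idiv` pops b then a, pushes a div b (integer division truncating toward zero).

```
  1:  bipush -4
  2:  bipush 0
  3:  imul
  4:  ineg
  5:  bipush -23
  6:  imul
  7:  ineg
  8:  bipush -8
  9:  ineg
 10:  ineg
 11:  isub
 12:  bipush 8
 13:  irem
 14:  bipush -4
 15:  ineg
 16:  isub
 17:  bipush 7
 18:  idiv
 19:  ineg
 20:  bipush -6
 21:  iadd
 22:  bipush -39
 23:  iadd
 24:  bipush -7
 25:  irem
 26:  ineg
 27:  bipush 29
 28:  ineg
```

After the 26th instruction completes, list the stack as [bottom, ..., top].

[3]

bipush -4  → -4
bipush 0   → -4 0
imul       → 0
ineg       → 0
bipush -23 → 0 -23
imul       → 0
ineg       → 0
bipush -8  → 0 -8
ineg       → 0 8
ineg       → 0 -8
isub       → 8
bipush 8   → 8 8
irem       → 0
bipush -4  → 0 -4
ineg       → 0 4
isub       → -4
bipush 7   → -4 7
idiv       → 0
ineg       → 0
bipush -6  → 0 -6
iadd       → -6
bipush -39 → -6 -39
iadd       → -45
bipush -7  → -45 -7
irem       → -3
ineg       → 3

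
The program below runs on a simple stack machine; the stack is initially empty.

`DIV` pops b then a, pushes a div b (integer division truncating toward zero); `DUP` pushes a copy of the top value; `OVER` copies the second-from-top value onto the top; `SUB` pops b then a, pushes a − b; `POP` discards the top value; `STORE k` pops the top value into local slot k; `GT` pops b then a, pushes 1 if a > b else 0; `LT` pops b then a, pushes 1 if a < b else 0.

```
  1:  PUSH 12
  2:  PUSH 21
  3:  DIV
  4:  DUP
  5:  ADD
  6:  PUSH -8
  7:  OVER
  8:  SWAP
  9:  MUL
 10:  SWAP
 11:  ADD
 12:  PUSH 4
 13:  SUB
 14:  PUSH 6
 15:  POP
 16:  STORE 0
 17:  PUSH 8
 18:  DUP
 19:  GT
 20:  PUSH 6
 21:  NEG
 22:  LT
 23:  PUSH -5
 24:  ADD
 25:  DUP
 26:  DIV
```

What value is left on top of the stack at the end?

PUSH 12 → [12]
PUSH 21 → [12, 21]
DIV     → [0]
DUP     → [0, 0]
ADD     → [0]
PUSH -8 → [0, -8]
OVER    → [0, -8, 0]
SWAP    → [0, 0, -8]
MUL     → [0, 0]
SWAP    → [0, 0]
ADD     → [0]
PUSH 4  → [0, 4]
SUB     → [-4]
PUSH 6  → [-4, 6]
POP     → [-4]
STORE 0 → []
PUSH 8  → [8]
DUP     → [8, 8]
GT      → [0]
PUSH 6  → [0, 6]
NEG     → [0, -6]
LT      → [0]
PUSH -5 → [0, -5]
ADD     → [-5]
DUP     → [-5, -5]
DIV     → [1]

1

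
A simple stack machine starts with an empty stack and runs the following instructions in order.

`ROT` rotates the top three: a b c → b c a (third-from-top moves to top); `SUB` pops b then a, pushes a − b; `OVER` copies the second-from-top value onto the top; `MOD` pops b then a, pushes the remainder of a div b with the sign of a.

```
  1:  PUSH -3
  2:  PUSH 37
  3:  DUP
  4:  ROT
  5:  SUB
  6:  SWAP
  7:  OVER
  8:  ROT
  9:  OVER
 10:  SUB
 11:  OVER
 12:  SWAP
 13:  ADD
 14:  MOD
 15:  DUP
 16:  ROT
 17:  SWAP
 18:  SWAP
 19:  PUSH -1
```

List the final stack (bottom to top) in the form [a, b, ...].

[0, 0, 37, -1]

PUSH -3 -> -3
PUSH 37 -> -3 37
DUP     -> -3 37 37
ROT     -> 37 37 -3
SUB     -> 37 40
SWAP    -> 40 37
OVER    -> 40 37 40
ROT     -> 37 40 40
OVER    -> 37 40 40 40
SUB     -> 37 40 0
OVER    -> 37 40 0 40
SWAP    -> 37 40 40 0
ADD     -> 37 40 40
MOD     -> 37 0
DUP     -> 37 0 0
ROT     -> 0 0 37
SWAP    -> 0 37 0
SWAP    -> 0 0 37
PUSH -1 -> 0 0 37 -1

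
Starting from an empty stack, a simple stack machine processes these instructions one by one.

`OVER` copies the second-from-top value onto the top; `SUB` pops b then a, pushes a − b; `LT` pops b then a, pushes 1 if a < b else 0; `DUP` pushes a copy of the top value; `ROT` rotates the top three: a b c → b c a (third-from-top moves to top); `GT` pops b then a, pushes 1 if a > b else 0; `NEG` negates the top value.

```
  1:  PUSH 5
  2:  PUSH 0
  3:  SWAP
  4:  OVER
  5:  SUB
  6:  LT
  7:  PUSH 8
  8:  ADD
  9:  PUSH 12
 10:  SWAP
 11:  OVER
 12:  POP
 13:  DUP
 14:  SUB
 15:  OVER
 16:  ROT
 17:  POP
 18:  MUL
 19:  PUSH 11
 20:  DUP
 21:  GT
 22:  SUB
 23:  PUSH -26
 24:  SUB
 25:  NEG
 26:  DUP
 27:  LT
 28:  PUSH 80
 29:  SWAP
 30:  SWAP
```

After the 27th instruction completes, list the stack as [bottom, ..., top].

PUSH 5   -> 5
PUSH 0   -> 5 0
SWAP     -> 0 5
OVER     -> 0 5 0
SUB      -> 0 5
LT       -> 1
PUSH 8   -> 1 8
ADD      -> 9
PUSH 12  -> 9 12
SWAP     -> 12 9
OVER     -> 12 9 12
POP      -> 12 9
DUP      -> 12 9 9
SUB      -> 12 0
OVER     -> 12 0 12
ROT      -> 0 12 12
POP      -> 0 12
MUL      -> 0
PUSH 11  -> 0 11
DUP      -> 0 11 11
GT       -> 0 0
SUB      -> 0
PUSH -26 -> 0 -26
SUB      -> 26
NEG      -> -26
DUP      -> -26 -26
LT       -> 0

[0]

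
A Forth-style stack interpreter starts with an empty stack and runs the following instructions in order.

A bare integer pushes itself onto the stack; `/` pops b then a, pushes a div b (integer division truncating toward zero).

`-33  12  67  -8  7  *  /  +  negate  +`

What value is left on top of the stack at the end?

-44

-33    : [-33]
12     : [-33, 12]
67     : [-33, 12, 67]
-8     : [-33, 12, 67, -8]
7      : [-33, 12, 67, -8, 7]
*      : [-33, 12, 67, -56]
/      : [-33, 12, -1]
+      : [-33, 11]
negate : [-33, -11]
+      : [-44]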